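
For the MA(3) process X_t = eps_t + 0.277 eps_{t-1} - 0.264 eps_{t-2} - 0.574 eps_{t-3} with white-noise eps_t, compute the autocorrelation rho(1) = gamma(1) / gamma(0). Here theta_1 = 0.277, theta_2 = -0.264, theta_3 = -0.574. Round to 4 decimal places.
\rho(1) = 0.2408

For an MA(q) process with theta_0 = 1, the autocovariance is
  gamma(k) = sigma^2 * sum_{i=0..q-k} theta_i * theta_{i+k},
and rho(k) = gamma(k) / gamma(0). Sigma^2 cancels.
  numerator   = (1)*(0.277) + (0.277)*(-0.264) + (-0.264)*(-0.574) = 0.355408.
  denominator = (1)^2 + (0.277)^2 + (-0.264)^2 + (-0.574)^2 = 1.475901.
  rho(1) = 0.355408 / 1.475901 = 0.2408.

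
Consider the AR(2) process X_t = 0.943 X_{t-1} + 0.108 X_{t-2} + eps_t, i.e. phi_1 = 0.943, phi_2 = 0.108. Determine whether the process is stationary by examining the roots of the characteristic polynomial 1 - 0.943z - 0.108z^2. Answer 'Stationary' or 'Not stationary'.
\text{Not stationary}

The AR(p) characteristic polynomial is P(z) = 1 - 0.943z - 0.108z^2.
Stationarity requires all roots to lie outside the unit circle, i.e. |z| > 1 for every root.
Set 1 + (-0.943) z + (-0.108) z^2 = 0, i.e. a z^2 + b z + c = 0 with a = -0.108, b = -0.943, c = 1.
Discriminant D = b^2 - 4ac = (-0.943)^2 - 4*(-0.108)*1 = 0.889249 - (-0.432) = 1.321249.
D >= 0, so the roots are real: z = (-b +/- sqrt(D)) / (2a) = (0.943 +/- 1.149456) / (-0.216).
  z_1 = (0.943 + 1.149456) / (-0.216) = -9.6873,   |z_1| = 9.6873.
  z_2 = (0.943 - 1.149456) / (-0.216) = 0.9558,   |z_2| = 0.9558.
Moduli of all roots: 9.6873, 0.9558.
All moduli strictly greater than 1? No.
Verdict: Not stationary.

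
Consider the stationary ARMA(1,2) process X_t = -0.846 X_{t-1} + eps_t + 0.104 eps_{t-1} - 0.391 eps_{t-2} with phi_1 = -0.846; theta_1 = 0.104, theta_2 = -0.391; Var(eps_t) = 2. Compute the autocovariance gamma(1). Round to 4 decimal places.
\gamma(1) = -2.1689

Multiply the model equation by X_{t-k} and take expectations. With theta_0 = psi_0 = 1 and psi_j the MA(infinity) weights, this gives
  gamma(k) - sum_i phi_i gamma(k-i) = c_k,
  c_k = sigma^2 * sum_{j=k..q} theta_j psi_{j-k}   (c_k = 0 for k > q),
using gamma(-m) = gamma(m).
psi-weights needed (psi_j = theta_j + sum_i phi_i psi_{j-i}):
  psi_1 = theta_1 + phi_1 = 0.104 + (-0.846) = -0.742
  psi_2 = theta_2 + phi_1 psi_1 = -0.391 + (-0.846)(-0.742) = 0.236732
Right-hand sides:
  c_0 = sigma^2 (1 + theta_1 psi_1 + theta_2 psi_2) = 2 * (1 + (0.104)(-0.742) + (-0.391)(0.236732)) = 2 * 0.83027 = 1.66054
  c_1 = sigma^2 (theta_1 + theta_2 psi_1) = 2 * (0.104 + (-0.391)(-0.742)) = 0.788244
  c_2 = sigma^2 theta_2 = 2 * (-0.391) = -0.782
Equations for k = 0 and k = 1 (AR order 1):
  gamma(0) = phi_1 gamma(1) + c_0
  gamma(1) = phi_1 gamma(0) + c_1
Substituting the second into the first: gamma(0) (1 - phi_1^2) = c_0 + phi_1 c_1, so
  gamma(0) = (c_0 + phi_1 c_1) / (1 - phi_1^2) = (1.66054 + (-0.846)(0.788244)) / (1 - (-0.846)^2) = 0.993685 / 0.284284 = 3.495396.
  gamma(1) = phi_1 gamma(0) + c_1 = (-0.846)(3.495396) + (0.788244) = -2.168861.
Therefore gamma(1) = -2.1689 (to 4 decimal places).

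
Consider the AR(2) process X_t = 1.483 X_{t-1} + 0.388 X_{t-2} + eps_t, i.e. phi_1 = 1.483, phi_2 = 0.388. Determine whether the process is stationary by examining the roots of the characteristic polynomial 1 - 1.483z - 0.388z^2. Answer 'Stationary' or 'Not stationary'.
\text{Not stationary}

The AR(p) characteristic polynomial is P(z) = 1 - 1.483z - 0.388z^2.
Stationarity requires all roots to lie outside the unit circle, i.e. |z| > 1 for every root.
Set 1 + (-1.483) z + (-0.388) z^2 = 0, i.e. a z^2 + b z + c = 0 with a = -0.388, b = -1.483, c = 1.
Discriminant D = b^2 - 4ac = (-1.483)^2 - 4*(-0.388)*1 = 2.199289 - (-1.552) = 3.751289.
D >= 0, so the roots are real: z = (-b +/- sqrt(D)) / (2a) = (1.483 +/- 1.936824) / (-0.776).
  z_1 = (1.483 + 1.936824) / (-0.776) = -4.407,   |z_1| = 4.407.
  z_2 = (1.483 - 1.936824) / (-0.776) = 0.5848,   |z_2| = 0.5848.
Moduli of all roots: 4.4070, 0.5848.
All moduli strictly greater than 1? No.
Verdict: Not stationary.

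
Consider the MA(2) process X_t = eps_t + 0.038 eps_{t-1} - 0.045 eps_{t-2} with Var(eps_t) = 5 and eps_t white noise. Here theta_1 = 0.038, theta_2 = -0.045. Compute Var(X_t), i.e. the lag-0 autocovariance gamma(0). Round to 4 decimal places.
\gamma(0) = 5.0173

For an MA(q) process X_t = eps_t + sum_i theta_i eps_{t-i} with
Var(eps_t) = sigma^2, the variance is
  gamma(0) = sigma^2 * (1 + sum_i theta_i^2).
  sum_i theta_i^2 = (0.038)^2 + (-0.045)^2 = 0.001444 + 0.002025 = 0.003469.
  gamma(0) = 5 * (1 + 0.003469) = 5 * 1.003469 = 5.017345, which rounds to 5.0173.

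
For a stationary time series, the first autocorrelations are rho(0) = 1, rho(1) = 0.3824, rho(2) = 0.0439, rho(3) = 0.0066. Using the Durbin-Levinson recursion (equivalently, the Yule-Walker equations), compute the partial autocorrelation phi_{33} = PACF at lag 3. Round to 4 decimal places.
\phi_{33} = 0.0400

The PACF at lag k is phi_{kk}, the last component of the solution
to the Yule-Walker system G_k phi = r_k where
  (G_k)_{ij} = rho(|i - j|), (r_k)_i = rho(i), i,j = 1..k.
Equivalently, Durbin-Levinson gives phi_{kk} iteratively:
  phi_{11} = rho(1)
  phi_{kk} = [rho(k) - sum_{j=1..k-1} phi_{k-1,j} rho(k-j)]
            / [1 - sum_{j=1..k-1} phi_{k-1,j} rho(j)],
  phi_{k,j} = phi_{k-1,j} - phi_{kk} phi_{k-1,k-j},  j = 1..k-1.
Step k = 1:
  phi_11 = rho(1) = 0.3824.
Step k = 2:
  phi_22 = [rho(2) - phi_11 rho(1)] / [1 - phi_11 rho(1)] = [0.0439 - (0.3824)(0.3824)] / [1 - (0.3824)(0.3824)]
         = -0.10232976 / 0.85377024 = -0.119856.
  Update: phi_21 = phi_11 - phi_22 phi_11 = 0.3824 - (-0.119856)(0.3824) = 0.428233.
Step k = 3:
  phi_33 = [rho(3) - phi_21 rho(2) - phi_22 rho(1)] / [1 - phi_21 rho(1) - phi_22 rho(2)]
    numerator   = 0.0066 - (0.428233)(0.0439) - (-0.119856)(0.3824) = 0.03363363
    denominator = 1 - (0.428233)(0.3824) - (-0.119856)(0.0439) = 0.84150537
  phi_33 = 0.03363363 / 0.84150537 = 0.04.
Therefore phi_{33} = 0.0400.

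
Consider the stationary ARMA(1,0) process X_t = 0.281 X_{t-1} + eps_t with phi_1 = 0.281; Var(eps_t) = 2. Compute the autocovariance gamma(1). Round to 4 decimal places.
\gamma(1) = 0.6102

Multiply the model equation by X_{t-k} and take expectations. With theta_0 = psi_0 = 1 and psi_j the MA(infinity) weights, this gives
  gamma(k) - sum_i phi_i gamma(k-i) = c_k,
  c_k = sigma^2 * sum_{j=k..q} theta_j psi_{j-k}   (c_k = 0 for k > q),
using gamma(-m) = gamma(m).
Pure AR (q = 0): c_0 = sigma^2 = 2, c_k = 0 for k >= 1.
Equations for k = 0 and k = 1 (AR order 1):
  gamma(0) = phi_1 gamma(1) + c_0
  gamma(1) = phi_1 gamma(0) + c_1
Substituting the second into the first: gamma(0) (1 - phi_1^2) = c_0 + phi_1 c_1, so
  gamma(0) = c_0 / (1 - phi_1^2) = 2 / (1 - (0.281)^2) = 2 / 0.921039 = 2.171461.
  gamma(1) = phi_1 gamma(0) = (0.281)(2.171461) = 0.61018.
Therefore gamma(1) = 0.6102 (to 4 decimal places).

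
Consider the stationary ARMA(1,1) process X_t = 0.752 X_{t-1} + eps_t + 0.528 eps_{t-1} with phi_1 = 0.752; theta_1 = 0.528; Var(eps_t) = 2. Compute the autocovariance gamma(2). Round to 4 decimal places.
\gamma(2) = 6.1899

Multiply the model equation by X_{t-k} and take expectations. With theta_0 = psi_0 = 1 and psi_j the MA(infinity) weights, this gives
  gamma(k) - sum_i phi_i gamma(k-i) = c_k,
  c_k = sigma^2 * sum_{j=k..q} theta_j psi_{j-k}   (c_k = 0 for k > q),
using gamma(-m) = gamma(m).
psi-weights needed (psi_j = theta_j + sum_i phi_i psi_{j-i}):
  psi_1 = theta_1 + phi_1 = 0.528 + (0.752) = 1.28
Right-hand sides:
  c_0 = sigma^2 (1 + theta_1 psi_1) = 2 * (1 + (0.528)(1.28)) = 2 * 1.67584 = 3.35168
  c_1 = sigma^2 theta_1 = 2 * (0.528) = 1.056
  c_2 = 0
Equations for k = 0 and k = 1 (AR order 1):
  gamma(0) = phi_1 gamma(1) + c_0
  gamma(1) = phi_1 gamma(0) + c_1
Substituting the second into the first: gamma(0) (1 - phi_1^2) = c_0 + phi_1 c_1, so
  gamma(0) = (c_0 + phi_1 c_1) / (1 - phi_1^2) = (3.35168 + (0.752)(1.056)) / (1 - (0.752)^2) = 4.145792 / 0.434496 = 9.541611.
  gamma(1) = phi_1 gamma(0) + c_1 = (0.752)(9.541611) + (1.056) = 8.231292.
For k = 2 (> q): gamma(2) = phi_1 gamma(1) = (0.752)(8.231292) = 6.189931.
Therefore gamma(2) = 6.1899 (to 4 decimal places).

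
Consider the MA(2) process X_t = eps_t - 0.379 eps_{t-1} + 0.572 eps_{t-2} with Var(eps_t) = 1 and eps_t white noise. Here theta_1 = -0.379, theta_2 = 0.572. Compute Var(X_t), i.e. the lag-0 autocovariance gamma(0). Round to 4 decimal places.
\gamma(0) = 1.4708

For an MA(q) process X_t = eps_t + sum_i theta_i eps_{t-i} with
Var(eps_t) = sigma^2, the variance is
  gamma(0) = sigma^2 * (1 + sum_i theta_i^2).
  sum_i theta_i^2 = (-0.379)^2 + (0.572)^2 = 0.143641 + 0.327184 = 0.470825.
  gamma(0) = 1 * (1 + 0.470825) = 1 * 1.470825 = 1.470825, which rounds to 1.4708.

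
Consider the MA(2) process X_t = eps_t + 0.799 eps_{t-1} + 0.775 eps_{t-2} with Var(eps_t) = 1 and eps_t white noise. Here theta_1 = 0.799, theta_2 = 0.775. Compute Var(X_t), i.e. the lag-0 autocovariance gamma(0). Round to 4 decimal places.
\gamma(0) = 2.2390

For an MA(q) process X_t = eps_t + sum_i theta_i eps_{t-i} with
Var(eps_t) = sigma^2, the variance is
  gamma(0) = sigma^2 * (1 + sum_i theta_i^2).
  sum_i theta_i^2 = (0.799)^2 + (0.775)^2 = 0.638401 + 0.600625 = 1.239026.
  gamma(0) = 1 * (1 + 1.239026) = 1 * 2.239026 = 2.239026, which rounds to 2.2390.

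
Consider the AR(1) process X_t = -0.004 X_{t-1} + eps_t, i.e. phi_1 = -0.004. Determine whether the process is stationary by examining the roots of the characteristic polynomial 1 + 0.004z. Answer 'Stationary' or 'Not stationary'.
\text{Stationary}

The AR(p) characteristic polynomial is P(z) = 1 + 0.004z.
Stationarity requires all roots to lie outside the unit circle, i.e. |z| > 1 for every root.
This is linear in z: 1 + (0.004) z = 0  =>  z = -1/(0.004) = -250,  |z| = 250.
Moduli of all roots: 250.0000.
All moduli strictly greater than 1? Yes.
Verdict: Stationary.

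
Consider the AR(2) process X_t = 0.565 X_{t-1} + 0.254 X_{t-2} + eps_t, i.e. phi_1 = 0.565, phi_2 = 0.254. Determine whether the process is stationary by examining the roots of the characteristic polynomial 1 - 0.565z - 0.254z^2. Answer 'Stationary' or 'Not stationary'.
\text{Stationary}

The AR(p) characteristic polynomial is P(z) = 1 - 0.565z - 0.254z^2.
Stationarity requires all roots to lie outside the unit circle, i.e. |z| > 1 for every root.
Set 1 + (-0.565) z + (-0.254) z^2 = 0, i.e. a z^2 + b z + c = 0 with a = -0.254, b = -0.565, c = 1.
Discriminant D = b^2 - 4ac = (-0.565)^2 - 4*(-0.254)*1 = 0.319225 - (-1.016) = 1.335225.
D >= 0, so the roots are real: z = (-b +/- sqrt(D)) / (2a) = (0.565 +/- 1.155519) / (-0.508).
  z_1 = (0.565 + 1.155519) / (-0.508) = -3.3868,   |z_1| = 3.3868.
  z_2 = (0.565 - 1.155519) / (-0.508) = 1.1624,   |z_2| = 1.1624.
Moduli of all roots: 3.3868, 1.1624.
All moduli strictly greater than 1? Yes.
Verdict: Stationary.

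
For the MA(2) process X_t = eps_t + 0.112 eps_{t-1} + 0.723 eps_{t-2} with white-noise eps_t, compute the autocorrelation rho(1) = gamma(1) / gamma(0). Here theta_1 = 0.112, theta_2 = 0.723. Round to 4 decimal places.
\rho(1) = 0.1257

For an MA(q) process with theta_0 = 1, the autocovariance is
  gamma(k) = sigma^2 * sum_{i=0..q-k} theta_i * theta_{i+k},
and rho(k) = gamma(k) / gamma(0). Sigma^2 cancels.
  numerator   = (1)*(0.112) + (0.112)*(0.723) = 0.192976.
  denominator = (1)^2 + (0.112)^2 + (0.723)^2 = 1.535273.
  rho(1) = 0.192976 / 1.535273 = 0.1257.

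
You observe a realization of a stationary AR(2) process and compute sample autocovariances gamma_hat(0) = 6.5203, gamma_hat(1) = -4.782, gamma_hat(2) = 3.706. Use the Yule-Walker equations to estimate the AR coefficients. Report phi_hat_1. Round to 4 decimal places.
\hat\phi_{1} = -0.6850

The Yule-Walker equations for an AR(p) process read, in matrix form,
  Gamma_p phi = r_p,   with   (Gamma_p)_{ij} = gamma(|i - j|),
                       (r_p)_i = gamma(i),   i,j = 1..p.
Substitute the sample gammas (Toeplitz matrix and right-hand side of size 2):
  Gamma_p = [[6.5203, -4.782], [-4.782, 6.5203]]
  r_p     = [-4.782, 3.706]
Written out:
  6.5203 phi_1 - 4.782 phi_2 = -4.782
  -4.782 phi_1 + 6.5203 phi_2 = 3.706
Solve by Cramer's rule:
  det = gamma(0)^2 - gamma(1)^2 = (6.5203)^2 - (-4.782)^2 = 42.51431209 - 22.867524 = 19.64678809
  phi_hat_1 = [gamma(1) gamma(0) - gamma(1) gamma(2)] / det = [(-4.782)(6.5203) - (-4.782)(3.706)] / 19.64678809 = -13.4579826 / 19.64678809 = -0.685
  phi_hat_2 = [gamma(0) gamma(2) - gamma(1)^2] / det = [(6.5203)(3.706) - (-4.782)^2] / 19.64678809 = 1.2967078 / 19.64678809 = 0.066
So phi_hat = [-0.6850, 0.0660].
Therefore phi_hat_1 = -0.6850.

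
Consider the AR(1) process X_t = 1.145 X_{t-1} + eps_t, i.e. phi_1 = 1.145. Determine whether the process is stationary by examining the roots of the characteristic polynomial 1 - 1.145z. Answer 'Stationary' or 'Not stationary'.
\text{Not stationary}

The AR(p) characteristic polynomial is P(z) = 1 - 1.145z.
Stationarity requires all roots to lie outside the unit circle, i.e. |z| > 1 for every root.
This is linear in z: 1 + (-1.145) z = 0  =>  z = -1/(-1.145) = 0.873362,  |z| = 0.873362.
Moduli of all roots: 0.8734.
All moduli strictly greater than 1? No.
Verdict: Not stationary.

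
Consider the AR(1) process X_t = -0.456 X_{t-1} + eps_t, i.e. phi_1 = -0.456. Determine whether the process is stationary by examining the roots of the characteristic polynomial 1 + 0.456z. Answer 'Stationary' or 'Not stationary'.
\text{Stationary}

The AR(p) characteristic polynomial is P(z) = 1 + 0.456z.
Stationarity requires all roots to lie outside the unit circle, i.e. |z| > 1 for every root.
This is linear in z: 1 + (0.456) z = 0  =>  z = -1/(0.456) = -2.192982,  |z| = 2.192982.
Moduli of all roots: 2.1930.
All moduli strictly greater than 1? Yes.
Verdict: Stationary.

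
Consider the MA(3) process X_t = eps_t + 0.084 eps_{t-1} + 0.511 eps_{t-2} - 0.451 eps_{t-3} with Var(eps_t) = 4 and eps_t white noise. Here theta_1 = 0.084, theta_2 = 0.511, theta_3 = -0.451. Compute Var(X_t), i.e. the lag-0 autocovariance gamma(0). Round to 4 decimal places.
\gamma(0) = 5.8863

For an MA(q) process X_t = eps_t + sum_i theta_i eps_{t-i} with
Var(eps_t) = sigma^2, the variance is
  gamma(0) = sigma^2 * (1 + sum_i theta_i^2).
  sum_i theta_i^2 = (0.084)^2 + (0.511)^2 + (-0.451)^2 = 0.007056 + 0.261121 + 0.203401 = 0.471578.
  gamma(0) = 4 * (1 + 0.471578) = 4 * 1.471578 = 5.886312, which rounds to 5.8863.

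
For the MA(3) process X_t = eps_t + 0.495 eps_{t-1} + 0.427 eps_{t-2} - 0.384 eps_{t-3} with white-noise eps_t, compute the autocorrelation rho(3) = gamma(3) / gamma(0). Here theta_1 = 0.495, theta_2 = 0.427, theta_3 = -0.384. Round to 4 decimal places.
\rho(3) = -0.2438

For an MA(q) process with theta_0 = 1, the autocovariance is
  gamma(k) = sigma^2 * sum_{i=0..q-k} theta_i * theta_{i+k},
and rho(k) = gamma(k) / gamma(0). Sigma^2 cancels.
  numerator   = (1)*(-0.384) = -0.384.
  denominator = (1)^2 + (0.495)^2 + (0.427)^2 + (-0.384)^2 = 1.57481.
  rho(3) = -0.384 / 1.57481 = -0.2438.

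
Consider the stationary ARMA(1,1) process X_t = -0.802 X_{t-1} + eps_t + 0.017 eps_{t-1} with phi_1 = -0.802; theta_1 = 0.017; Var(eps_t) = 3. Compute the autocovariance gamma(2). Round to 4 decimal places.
\gamma(2) = 5.2214

Multiply the model equation by X_{t-k} and take expectations. With theta_0 = psi_0 = 1 and psi_j the MA(infinity) weights, this gives
  gamma(k) - sum_i phi_i gamma(k-i) = c_k,
  c_k = sigma^2 * sum_{j=k..q} theta_j psi_{j-k}   (c_k = 0 for k > q),
using gamma(-m) = gamma(m).
psi-weights needed (psi_j = theta_j + sum_i phi_i psi_{j-i}):
  psi_1 = theta_1 + phi_1 = 0.017 + (-0.802) = -0.785
Right-hand sides:
  c_0 = sigma^2 (1 + theta_1 psi_1) = 3 * (1 + (0.017)(-0.785)) = 3 * 0.986655 = 2.959965
  c_1 = sigma^2 theta_1 = 3 * (0.017) = 0.051
  c_2 = 0
Equations for k = 0 and k = 1 (AR order 1):
  gamma(0) = phi_1 gamma(1) + c_0
  gamma(1) = phi_1 gamma(0) + c_1
Substituting the second into the first: gamma(0) (1 - phi_1^2) = c_0 + phi_1 c_1, so
  gamma(0) = (c_0 + phi_1 c_1) / (1 - phi_1^2) = (2.959965 + (-0.802)(0.051)) / (1 - (-0.802)^2) = 2.919063 / 0.356796 = 8.181322.
  gamma(1) = phi_1 gamma(0) + c_1 = (-0.802)(8.181322) + (0.051) = -6.51042.
For k = 2 (> q): gamma(2) = phi_1 gamma(1) = (-0.802)(-6.51042) = 5.221357.
Therefore gamma(2) = 5.2214 (to 4 decimal places).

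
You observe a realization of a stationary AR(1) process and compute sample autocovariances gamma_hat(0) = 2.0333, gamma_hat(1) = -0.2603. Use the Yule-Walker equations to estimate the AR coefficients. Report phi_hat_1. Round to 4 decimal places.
\hat\phi_{1} = -0.1280

The Yule-Walker equations for an AR(p) process read, in matrix form,
  Gamma_p phi = r_p,   with   (Gamma_p)_{ij} = gamma(|i - j|),
                       (r_p)_i = gamma(i),   i,j = 1..p.
Substitute the sample gammas (Toeplitz matrix and right-hand side of size 1):
  Gamma_p = [[2.0333]]
  r_p     = [-0.2603]
With p = 1 this is the single equation gamma(0) phi_1 = gamma(1):
  phi_hat_1 = gamma(1) / gamma(0) = -0.2603 / 2.0333 = -0.1280.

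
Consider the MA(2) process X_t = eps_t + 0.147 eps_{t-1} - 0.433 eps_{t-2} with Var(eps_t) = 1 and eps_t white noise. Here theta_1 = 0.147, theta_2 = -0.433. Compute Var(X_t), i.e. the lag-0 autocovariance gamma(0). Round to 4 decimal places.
\gamma(0) = 1.2091

For an MA(q) process X_t = eps_t + sum_i theta_i eps_{t-i} with
Var(eps_t) = sigma^2, the variance is
  gamma(0) = sigma^2 * (1 + sum_i theta_i^2).
  sum_i theta_i^2 = (0.147)^2 + (-0.433)^2 = 0.021609 + 0.187489 = 0.209098.
  gamma(0) = 1 * (1 + 0.209098) = 1 * 1.209098 = 1.209098, which rounds to 1.2091.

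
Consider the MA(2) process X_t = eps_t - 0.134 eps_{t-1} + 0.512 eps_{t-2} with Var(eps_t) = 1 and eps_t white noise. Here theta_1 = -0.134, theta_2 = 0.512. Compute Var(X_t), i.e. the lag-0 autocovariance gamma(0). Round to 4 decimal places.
\gamma(0) = 1.2801

For an MA(q) process X_t = eps_t + sum_i theta_i eps_{t-i} with
Var(eps_t) = sigma^2, the variance is
  gamma(0) = sigma^2 * (1 + sum_i theta_i^2).
  sum_i theta_i^2 = (-0.134)^2 + (0.512)^2 = 0.017956 + 0.262144 = 0.2801.
  gamma(0) = 1 * (1 + 0.2801) = 1 * 1.2801 = 1.2801.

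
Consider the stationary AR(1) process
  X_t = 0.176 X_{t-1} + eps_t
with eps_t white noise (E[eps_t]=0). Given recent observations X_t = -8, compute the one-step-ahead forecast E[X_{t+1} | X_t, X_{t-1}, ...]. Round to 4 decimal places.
E[X_{t+1} \mid \mathcal F_t] = -1.4080

For an AR(p) model X_t = c + sum_i phi_i X_{t-i} + eps_t, the
one-step-ahead conditional mean is
  E[X_{t+1} | X_t, ...] = c + sum_i phi_i X_{t+1-i}.
Substitute known values:
  E[X_{t+1} | ...] = (0.176) * (-8)
                   = -1.4080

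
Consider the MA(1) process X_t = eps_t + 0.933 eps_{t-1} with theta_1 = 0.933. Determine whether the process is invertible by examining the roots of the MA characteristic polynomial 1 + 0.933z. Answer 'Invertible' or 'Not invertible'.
\text{Invertible}

The MA(q) characteristic polynomial is P(z) = 1 + 0.933z.
Invertibility requires all roots to lie outside the unit circle, i.e. |z| > 1 for every root.
This is linear in z: 1 + (0.933) z = 0  =>  z = -1/(0.933) = -1.071811,  |z| = 1.071811.
Moduli of all roots: 1.0718.
All moduli strictly greater than 1? Yes.
Verdict: Invertible.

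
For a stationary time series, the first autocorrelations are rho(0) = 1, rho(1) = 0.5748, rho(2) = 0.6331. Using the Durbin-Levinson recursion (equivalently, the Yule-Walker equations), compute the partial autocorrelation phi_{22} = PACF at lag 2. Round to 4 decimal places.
\phi_{22} = 0.4521

The PACF at lag k is phi_{kk}, the last component of the solution
to the Yule-Walker system G_k phi = r_k where
  (G_k)_{ij} = rho(|i - j|), (r_k)_i = rho(i), i,j = 1..k.
Equivalently, Durbin-Levinson gives phi_{kk} iteratively:
  phi_{11} = rho(1)
  phi_{kk} = [rho(k) - sum_{j=1..k-1} phi_{k-1,j} rho(k-j)]
            / [1 - sum_{j=1..k-1} phi_{k-1,j} rho(j)],
  phi_{k,j} = phi_{k-1,j} - phi_{kk} phi_{k-1,k-j},  j = 1..k-1.
Step k = 1:
  phi_11 = rho(1) = 0.5748.
Step k = 2:
  phi_22 = [rho(2) - phi_11 rho(1)] / [1 - phi_11 rho(1)] = [0.6331 - (0.5748)(0.5748)] / [1 - (0.5748)(0.5748)]
         = 0.30270496 / 0.66960496 = 0.4521.
Therefore phi_{22} = 0.4521.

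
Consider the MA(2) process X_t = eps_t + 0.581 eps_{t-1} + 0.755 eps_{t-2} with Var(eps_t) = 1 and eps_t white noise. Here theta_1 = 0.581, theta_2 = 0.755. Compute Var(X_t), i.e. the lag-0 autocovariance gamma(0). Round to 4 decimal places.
\gamma(0) = 1.9076

For an MA(q) process X_t = eps_t + sum_i theta_i eps_{t-i} with
Var(eps_t) = sigma^2, the variance is
  gamma(0) = sigma^2 * (1 + sum_i theta_i^2).
  sum_i theta_i^2 = (0.581)^2 + (0.755)^2 = 0.337561 + 0.570025 = 0.907586.
  gamma(0) = 1 * (1 + 0.907586) = 1 * 1.907586 = 1.907586, which rounds to 1.9076.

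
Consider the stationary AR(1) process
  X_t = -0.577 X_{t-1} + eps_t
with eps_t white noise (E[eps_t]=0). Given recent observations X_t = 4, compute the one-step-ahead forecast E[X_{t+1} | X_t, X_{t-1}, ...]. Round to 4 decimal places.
E[X_{t+1} \mid \mathcal F_t] = -2.3080

For an AR(p) model X_t = c + sum_i phi_i X_{t-i} + eps_t, the
one-step-ahead conditional mean is
  E[X_{t+1} | X_t, ...] = c + sum_i phi_i X_{t+1-i}.
Substitute known values:
  E[X_{t+1} | ...] = (-0.577) * (4)
                   = -2.3080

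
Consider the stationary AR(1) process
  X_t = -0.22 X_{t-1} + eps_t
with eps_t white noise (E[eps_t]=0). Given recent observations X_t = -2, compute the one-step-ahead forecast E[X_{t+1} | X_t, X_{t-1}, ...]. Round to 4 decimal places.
E[X_{t+1} \mid \mathcal F_t] = 0.4400

For an AR(p) model X_t = c + sum_i phi_i X_{t-i} + eps_t, the
one-step-ahead conditional mean is
  E[X_{t+1} | X_t, ...] = c + sum_i phi_i X_{t+1-i}.
Substitute known values:
  E[X_{t+1} | ...] = (-0.22) * (-2)
                   = 0.4400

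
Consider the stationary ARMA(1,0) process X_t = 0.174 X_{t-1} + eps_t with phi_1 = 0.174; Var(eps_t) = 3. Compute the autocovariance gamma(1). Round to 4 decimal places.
\gamma(1) = 0.5383

Multiply the model equation by X_{t-k} and take expectations. With theta_0 = psi_0 = 1 and psi_j the MA(infinity) weights, this gives
  gamma(k) - sum_i phi_i gamma(k-i) = c_k,
  c_k = sigma^2 * sum_{j=k..q} theta_j psi_{j-k}   (c_k = 0 for k > q),
using gamma(-m) = gamma(m).
Pure AR (q = 0): c_0 = sigma^2 = 3, c_k = 0 for k >= 1.
Equations for k = 0 and k = 1 (AR order 1):
  gamma(0) = phi_1 gamma(1) + c_0
  gamma(1) = phi_1 gamma(0) + c_1
Substituting the second into the first: gamma(0) (1 - phi_1^2) = c_0 + phi_1 c_1, so
  gamma(0) = c_0 / (1 - phi_1^2) = 3 / (1 - (0.174)^2) = 3 / 0.969724 = 3.093664.
  gamma(1) = phi_1 gamma(0) = (0.174)(3.093664) = 0.538297.
Therefore gamma(1) = 0.5383 (to 4 decimal places).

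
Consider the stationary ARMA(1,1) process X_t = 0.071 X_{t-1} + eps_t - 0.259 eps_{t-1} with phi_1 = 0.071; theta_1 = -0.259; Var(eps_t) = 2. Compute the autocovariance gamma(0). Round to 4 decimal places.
\gamma(0) = 2.0710

Multiply the model equation by X_{t-k} and take expectations. With theta_0 = psi_0 = 1 and psi_j the MA(infinity) weights, this gives
  gamma(k) - sum_i phi_i gamma(k-i) = c_k,
  c_k = sigma^2 * sum_{j=k..q} theta_j psi_{j-k}   (c_k = 0 for k > q),
using gamma(-m) = gamma(m).
psi-weights needed (psi_j = theta_j + sum_i phi_i psi_{j-i}):
  psi_1 = theta_1 + phi_1 = -0.259 + (0.071) = -0.188
Right-hand sides:
  c_0 = sigma^2 (1 + theta_1 psi_1) = 2 * (1 + (-0.259)(-0.188)) = 2 * 1.048692 = 2.097384
  c_1 = sigma^2 theta_1 = 2 * (-0.259) = -0.518
  c_2 = 0
Equations for k = 0 and k = 1 (AR order 1):
  gamma(0) = phi_1 gamma(1) + c_0
  gamma(1) = phi_1 gamma(0) + c_1
Substituting the second into the first: gamma(0) (1 - phi_1^2) = c_0 + phi_1 c_1, so
  gamma(0) = (c_0 + phi_1 c_1) / (1 - phi_1^2) = (2.097384 + (0.071)(-0.518)) / (1 - (0.071)^2) = 2.060606 / 0.994959 = 2.071046.
Therefore gamma(0) = 2.0710 (to 4 decimal places).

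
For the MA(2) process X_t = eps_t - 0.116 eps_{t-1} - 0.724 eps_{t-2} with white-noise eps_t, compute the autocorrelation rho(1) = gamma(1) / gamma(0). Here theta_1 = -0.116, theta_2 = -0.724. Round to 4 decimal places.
\rho(1) = -0.0208

For an MA(q) process with theta_0 = 1, the autocovariance is
  gamma(k) = sigma^2 * sum_{i=0..q-k} theta_i * theta_{i+k},
and rho(k) = gamma(k) / gamma(0). Sigma^2 cancels.
  numerator   = (1)*(-0.116) + (-0.116)*(-0.724) = -0.032016.
  denominator = (1)^2 + (-0.116)^2 + (-0.724)^2 = 1.537632.
  rho(1) = -0.032016 / 1.537632 = -0.0208.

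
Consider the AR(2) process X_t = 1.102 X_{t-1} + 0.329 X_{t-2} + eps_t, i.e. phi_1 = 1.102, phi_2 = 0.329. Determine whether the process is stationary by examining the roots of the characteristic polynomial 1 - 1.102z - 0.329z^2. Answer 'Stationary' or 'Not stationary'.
\text{Not stationary}

The AR(p) characteristic polynomial is P(z) = 1 - 1.102z - 0.329z^2.
Stationarity requires all roots to lie outside the unit circle, i.e. |z| > 1 for every root.
Set 1 + (-1.102) z + (-0.329) z^2 = 0, i.e. a z^2 + b z + c = 0 with a = -0.329, b = -1.102, c = 1.
Discriminant D = b^2 - 4ac = (-1.102)^2 - 4*(-0.329)*1 = 1.214404 - (-1.316) = 2.530404.
D >= 0, so the roots are real: z = (-b +/- sqrt(D)) / (2a) = (1.102 +/- 1.590724) / (-0.658).
  z_1 = (1.102 + 1.590724) / (-0.658) = -4.0923,   |z_1| = 4.0923.
  z_2 = (1.102 - 1.590724) / (-0.658) = 0.7427,   |z_2| = 0.7427.
Moduli of all roots: 4.0923, 0.7427.
All moduli strictly greater than 1? No.
Verdict: Not stationary.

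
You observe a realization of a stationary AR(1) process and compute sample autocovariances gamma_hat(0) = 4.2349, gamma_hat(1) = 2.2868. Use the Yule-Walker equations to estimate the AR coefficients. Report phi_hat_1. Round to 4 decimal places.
\hat\phi_{1} = 0.5400

The Yule-Walker equations for an AR(p) process read, in matrix form,
  Gamma_p phi = r_p,   with   (Gamma_p)_{ij} = gamma(|i - j|),
                       (r_p)_i = gamma(i),   i,j = 1..p.
Substitute the sample gammas (Toeplitz matrix and right-hand side of size 1):
  Gamma_p = [[4.2349]]
  r_p     = [2.2868]
With p = 1 this is the single equation gamma(0) phi_1 = gamma(1):
  phi_hat_1 = gamma(1) / gamma(0) = 2.2868 / 4.2349 = 0.5400.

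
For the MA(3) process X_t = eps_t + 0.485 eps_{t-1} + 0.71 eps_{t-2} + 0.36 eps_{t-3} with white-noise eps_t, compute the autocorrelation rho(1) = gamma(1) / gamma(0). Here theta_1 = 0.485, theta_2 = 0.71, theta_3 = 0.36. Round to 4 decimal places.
\rho(1) = 0.5805

For an MA(q) process with theta_0 = 1, the autocovariance is
  gamma(k) = sigma^2 * sum_{i=0..q-k} theta_i * theta_{i+k},
and rho(k) = gamma(k) / gamma(0). Sigma^2 cancels.
  numerator   = (1)*(0.485) + (0.485)*(0.71) + (0.71)*(0.36) = 1.08495.
  denominator = (1)^2 + (0.485)^2 + (0.71)^2 + (0.36)^2 = 1.868925.
  rho(1) = 1.08495 / 1.868925 = 0.5805.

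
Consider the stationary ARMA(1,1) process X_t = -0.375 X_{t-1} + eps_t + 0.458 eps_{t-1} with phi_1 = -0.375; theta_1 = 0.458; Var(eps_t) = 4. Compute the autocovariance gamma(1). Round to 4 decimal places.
\gamma(1) = 0.3200

Multiply the model equation by X_{t-k} and take expectations. With theta_0 = psi_0 = 1 and psi_j the MA(infinity) weights, this gives
  gamma(k) - sum_i phi_i gamma(k-i) = c_k,
  c_k = sigma^2 * sum_{j=k..q} theta_j psi_{j-k}   (c_k = 0 for k > q),
using gamma(-m) = gamma(m).
psi-weights needed (psi_j = theta_j + sum_i phi_i psi_{j-i}):
  psi_1 = theta_1 + phi_1 = 0.458 + (-0.375) = 0.083
Right-hand sides:
  c_0 = sigma^2 (1 + theta_1 psi_1) = 4 * (1 + (0.458)(0.083)) = 4 * 1.038014 = 4.152056
  c_1 = sigma^2 theta_1 = 4 * (0.458) = 1.832
  c_2 = 0
Equations for k = 0 and k = 1 (AR order 1):
  gamma(0) = phi_1 gamma(1) + c_0
  gamma(1) = phi_1 gamma(0) + c_1
Substituting the second into the first: gamma(0) (1 - phi_1^2) = c_0 + phi_1 c_1, so
  gamma(0) = (c_0 + phi_1 c_1) / (1 - phi_1^2) = (4.152056 + (-0.375)(1.832)) / (1 - (-0.375)^2) = 3.465056 / 0.859375 = 4.032065.
  gamma(1) = phi_1 gamma(0) + c_1 = (-0.375)(4.032065) + (1.832) = 0.319976.
Therefore gamma(1) = 0.3200 (to 4 decimal places).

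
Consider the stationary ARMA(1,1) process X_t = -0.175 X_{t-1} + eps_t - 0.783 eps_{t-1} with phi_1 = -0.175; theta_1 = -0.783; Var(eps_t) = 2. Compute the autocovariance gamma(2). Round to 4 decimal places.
\gamma(2) = 0.3933

Multiply the model equation by X_{t-k} and take expectations. With theta_0 = psi_0 = 1 and psi_j the MA(infinity) weights, this gives
  gamma(k) - sum_i phi_i gamma(k-i) = c_k,
  c_k = sigma^2 * sum_{j=k..q} theta_j psi_{j-k}   (c_k = 0 for k > q),
using gamma(-m) = gamma(m).
psi-weights needed (psi_j = theta_j + sum_i phi_i psi_{j-i}):
  psi_1 = theta_1 + phi_1 = -0.783 + (-0.175) = -0.958
Right-hand sides:
  c_0 = sigma^2 (1 + theta_1 psi_1) = 2 * (1 + (-0.783)(-0.958)) = 2 * 1.750114 = 3.500228
  c_1 = sigma^2 theta_1 = 2 * (-0.783) = -1.566
  c_2 = 0
Equations for k = 0 and k = 1 (AR order 1):
  gamma(0) = phi_1 gamma(1) + c_0
  gamma(1) = phi_1 gamma(0) + c_1
Substituting the second into the first: gamma(0) (1 - phi_1^2) = c_0 + phi_1 c_1, so
  gamma(0) = (c_0 + phi_1 c_1) / (1 - phi_1^2) = (3.500228 + (-0.175)(-1.566)) / (1 - (-0.175)^2) = 3.774278 / 0.969375 = 3.893517.
  gamma(1) = phi_1 gamma(0) + c_1 = (-0.175)(3.893517) + (-1.566) = -2.247365.
For k = 2 (> q): gamma(2) = phi_1 gamma(1) = (-0.175)(-2.247365) = 0.393289.
Therefore gamma(2) = 0.3933 (to 4 decimal places).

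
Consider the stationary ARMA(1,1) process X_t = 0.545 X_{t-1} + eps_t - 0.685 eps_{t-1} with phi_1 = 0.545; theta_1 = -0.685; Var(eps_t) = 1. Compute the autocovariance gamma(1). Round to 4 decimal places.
\gamma(1) = -0.1248

Multiply the model equation by X_{t-k} and take expectations. With theta_0 = psi_0 = 1 and psi_j the MA(infinity) weights, this gives
  gamma(k) - sum_i phi_i gamma(k-i) = c_k,
  c_k = sigma^2 * sum_{j=k..q} theta_j psi_{j-k}   (c_k = 0 for k > q),
using gamma(-m) = gamma(m).
psi-weights needed (psi_j = theta_j + sum_i phi_i psi_{j-i}):
  psi_1 = theta_1 + phi_1 = -0.685 + (0.545) = -0.14
Right-hand sides:
  c_0 = sigma^2 (1 + theta_1 psi_1) = 1 * (1 + (-0.685)(-0.14)) = 1 * 1.0959 = 1.0959
  c_1 = sigma^2 theta_1 = 1 * (-0.685) = -0.685
  c_2 = 0
Equations for k = 0 and k = 1 (AR order 1):
  gamma(0) = phi_1 gamma(1) + c_0
  gamma(1) = phi_1 gamma(0) + c_1
Substituting the second into the first: gamma(0) (1 - phi_1^2) = c_0 + phi_1 c_1, so
  gamma(0) = (c_0 + phi_1 c_1) / (1 - phi_1^2) = (1.0959 + (0.545)(-0.685)) / (1 - (0.545)^2) = 0.722575 / 0.702975 = 1.027882.
  gamma(1) = phi_1 gamma(0) + c_1 = (0.545)(1.027882) + (-0.685) = -0.124805.
Therefore gamma(1) = -0.1248 (to 4 decimal places).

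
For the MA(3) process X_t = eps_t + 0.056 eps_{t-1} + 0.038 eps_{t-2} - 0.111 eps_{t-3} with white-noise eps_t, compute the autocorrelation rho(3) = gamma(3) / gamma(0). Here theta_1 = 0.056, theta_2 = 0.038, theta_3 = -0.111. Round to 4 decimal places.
\rho(3) = -0.1092

For an MA(q) process with theta_0 = 1, the autocovariance is
  gamma(k) = sigma^2 * sum_{i=0..q-k} theta_i * theta_{i+k},
and rho(k) = gamma(k) / gamma(0). Sigma^2 cancels.
  numerator   = (1)*(-0.111) = -0.111.
  denominator = (1)^2 + (0.056)^2 + (0.038)^2 + (-0.111)^2 = 1.016901.
  rho(3) = -0.111 / 1.016901 = -0.1092.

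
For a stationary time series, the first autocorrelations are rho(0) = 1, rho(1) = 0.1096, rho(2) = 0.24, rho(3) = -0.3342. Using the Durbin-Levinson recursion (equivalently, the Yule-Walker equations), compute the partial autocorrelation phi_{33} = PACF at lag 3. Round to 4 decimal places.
\phi_{33} = -0.4060

The PACF at lag k is phi_{kk}, the last component of the solution
to the Yule-Walker system G_k phi = r_k where
  (G_k)_{ij} = rho(|i - j|), (r_k)_i = rho(i), i,j = 1..k.
Equivalently, Durbin-Levinson gives phi_{kk} iteratively:
  phi_{11} = rho(1)
  phi_{kk} = [rho(k) - sum_{j=1..k-1} phi_{k-1,j} rho(k-j)]
            / [1 - sum_{j=1..k-1} phi_{k-1,j} rho(j)],
  phi_{k,j} = phi_{k-1,j} - phi_{kk} phi_{k-1,k-j},  j = 1..k-1.
Step k = 1:
  phi_11 = rho(1) = 0.1096.
Step k = 2:
  phi_22 = [rho(2) - phi_11 rho(1)] / [1 - phi_11 rho(1)] = [0.24 - (0.1096)(0.1096)] / [1 - (0.1096)(0.1096)]
         = 0.22798784 / 0.98798784 = 0.23076.
  Update: phi_21 = phi_11 - phi_22 phi_11 = 0.1096 - (0.23076)(0.1096) = 0.084309.
Step k = 3:
  phi_33 = [rho(3) - phi_21 rho(2) - phi_22 rho(1)] / [1 - phi_21 rho(1) - phi_22 rho(2)]
    numerator   = -0.3342 - (0.084309)(0.24) - (0.23076)(0.1096) = -0.37972537
    denominator = 1 - (0.084309)(0.1096) - (0.23076)(0.24) = 0.93537742
  phi_33 = -0.37972537 / 0.93537742 = -0.406.
Therefore phi_{33} = -0.4060.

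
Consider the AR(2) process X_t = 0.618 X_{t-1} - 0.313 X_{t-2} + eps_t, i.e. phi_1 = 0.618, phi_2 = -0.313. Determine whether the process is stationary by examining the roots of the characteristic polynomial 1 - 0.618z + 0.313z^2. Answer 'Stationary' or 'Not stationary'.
\text{Stationary}

The AR(p) characteristic polynomial is P(z) = 1 - 0.618z + 0.313z^2.
Stationarity requires all roots to lie outside the unit circle, i.e. |z| > 1 for every root.
Set 1 + (-0.618) z + (0.313) z^2 = 0, i.e. a z^2 + b z + c = 0 with a = 0.313, b = -0.618, c = 1.
Discriminant D = b^2 - 4ac = (-0.618)^2 - 4*(0.313)*1 = 0.381924 - (1.252) = -0.870076.
D < 0, so the roots are the complex-conjugate pair z = (-b +/- i sqrt(-D)) / (2a) = 0.9872 +/- 1.4901i.
For a conjugate pair |z|^2 = z * conj(z) = (product of roots) = c/a = 1/(0.313) = 3.194888, so |z| = sqrt(3.194888) = 1.7874 for both roots.
Moduli of all roots: 1.7874, 1.7874.
All moduli strictly greater than 1? Yes.
Verdict: Stationary.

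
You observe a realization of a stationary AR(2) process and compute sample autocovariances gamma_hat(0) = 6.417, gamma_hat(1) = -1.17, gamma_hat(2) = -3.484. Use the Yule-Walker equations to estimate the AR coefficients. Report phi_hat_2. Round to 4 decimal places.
\hat\phi_{2} = -0.5960

The Yule-Walker equations for an AR(p) process read, in matrix form,
  Gamma_p phi = r_p,   with   (Gamma_p)_{ij} = gamma(|i - j|),
                       (r_p)_i = gamma(i),   i,j = 1..p.
Substitute the sample gammas (Toeplitz matrix and right-hand side of size 2):
  Gamma_p = [[6.417, -1.17], [-1.17, 6.417]]
  r_p     = [-1.17, -3.484]
Written out:
  6.417 phi_1 - 1.17 phi_2 = -1.17
  -1.17 phi_1 + 6.417 phi_2 = -3.484
Solve by Cramer's rule:
  det = gamma(0)^2 - gamma(1)^2 = (6.417)^2 - (-1.17)^2 = 41.177889 - 1.3689 = 39.808989
  phi_hat_1 = [gamma(1) gamma(0) - gamma(1) gamma(2)] / det = [(-1.17)(6.417) - (-1.17)(-3.484)] / 39.808989 = -11.58417 / 39.808989 = -0.291
  phi_hat_2 = [gamma(0) gamma(2) - gamma(1)^2] / det = [(6.417)(-3.484) - (-1.17)^2] / 39.808989 = -23.725728 / 39.808989 = -0.596
So phi_hat = [-0.2910, -0.5960].
Therefore phi_hat_2 = -0.5960.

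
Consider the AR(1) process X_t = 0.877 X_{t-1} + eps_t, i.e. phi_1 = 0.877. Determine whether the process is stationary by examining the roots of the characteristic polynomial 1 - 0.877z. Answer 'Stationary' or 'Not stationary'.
\text{Stationary}

The AR(p) characteristic polynomial is P(z) = 1 - 0.877z.
Stationarity requires all roots to lie outside the unit circle, i.e. |z| > 1 for every root.
This is linear in z: 1 + (-0.877) z = 0  =>  z = -1/(-0.877) = 1.140251,  |z| = 1.140251.
Moduli of all roots: 1.1403.
All moduli strictly greater than 1? Yes.
Verdict: Stationary.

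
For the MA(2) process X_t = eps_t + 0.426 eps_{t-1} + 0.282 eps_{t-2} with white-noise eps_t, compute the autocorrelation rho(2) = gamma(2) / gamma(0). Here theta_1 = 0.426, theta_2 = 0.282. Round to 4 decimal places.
\rho(2) = 0.2236

For an MA(q) process with theta_0 = 1, the autocovariance is
  gamma(k) = sigma^2 * sum_{i=0..q-k} theta_i * theta_{i+k},
and rho(k) = gamma(k) / gamma(0). Sigma^2 cancels.
  numerator   = (1)*(0.282) = 0.282.
  denominator = (1)^2 + (0.426)^2 + (0.282)^2 = 1.261.
  rho(2) = 0.282 / 1.261 = 0.2236.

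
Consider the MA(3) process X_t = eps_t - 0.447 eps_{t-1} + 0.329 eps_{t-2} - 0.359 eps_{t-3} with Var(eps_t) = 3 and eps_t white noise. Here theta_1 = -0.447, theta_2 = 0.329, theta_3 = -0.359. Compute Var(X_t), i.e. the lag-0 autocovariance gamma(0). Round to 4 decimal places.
\gamma(0) = 4.3108

For an MA(q) process X_t = eps_t + sum_i theta_i eps_{t-i} with
Var(eps_t) = sigma^2, the variance is
  gamma(0) = sigma^2 * (1 + sum_i theta_i^2).
  sum_i theta_i^2 = (-0.447)^2 + (0.329)^2 + (-0.359)^2 = 0.199809 + 0.108241 + 0.128881 = 0.436931.
  gamma(0) = 3 * (1 + 0.436931) = 3 * 1.436931 = 4.310793, which rounds to 4.3108.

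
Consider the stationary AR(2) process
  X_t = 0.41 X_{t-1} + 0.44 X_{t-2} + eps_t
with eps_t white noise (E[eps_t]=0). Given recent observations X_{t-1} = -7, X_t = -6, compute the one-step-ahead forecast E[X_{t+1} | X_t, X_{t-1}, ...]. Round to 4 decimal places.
E[X_{t+1} \mid \mathcal F_t] = -5.5400

For an AR(p) model X_t = c + sum_i phi_i X_{t-i} + eps_t, the
one-step-ahead conditional mean is
  E[X_{t+1} | X_t, ...] = c + sum_i phi_i X_{t+1-i}.
Substitute known values:
  E[X_{t+1} | ...] = (0.41) * (-6) + (0.44) * (-7)
                   = -5.5400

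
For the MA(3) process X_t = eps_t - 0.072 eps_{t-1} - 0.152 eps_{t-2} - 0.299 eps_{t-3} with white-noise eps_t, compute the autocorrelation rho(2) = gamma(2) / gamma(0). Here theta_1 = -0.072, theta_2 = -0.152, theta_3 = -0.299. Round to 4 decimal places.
\rho(2) = -0.1167

For an MA(q) process with theta_0 = 1, the autocovariance is
  gamma(k) = sigma^2 * sum_{i=0..q-k} theta_i * theta_{i+k},
and rho(k) = gamma(k) / gamma(0). Sigma^2 cancels.
  numerator   = (1)*(-0.152) + (-0.072)*(-0.299) = -0.130472.
  denominator = (1)^2 + (-0.072)^2 + (-0.152)^2 + (-0.299)^2 = 1.117689.
  rho(2) = -0.130472 / 1.117689 = -0.1167.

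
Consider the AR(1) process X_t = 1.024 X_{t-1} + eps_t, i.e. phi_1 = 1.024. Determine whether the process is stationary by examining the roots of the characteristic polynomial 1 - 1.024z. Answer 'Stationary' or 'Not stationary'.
\text{Not stationary}

The AR(p) characteristic polynomial is P(z) = 1 - 1.024z.
Stationarity requires all roots to lie outside the unit circle, i.e. |z| > 1 for every root.
This is linear in z: 1 + (-1.024) z = 0  =>  z = -1/(-1.024) = 0.976562,  |z| = 0.976562.
Moduli of all roots: 0.9766.
All moduli strictly greater than 1? No.
Verdict: Not stationary.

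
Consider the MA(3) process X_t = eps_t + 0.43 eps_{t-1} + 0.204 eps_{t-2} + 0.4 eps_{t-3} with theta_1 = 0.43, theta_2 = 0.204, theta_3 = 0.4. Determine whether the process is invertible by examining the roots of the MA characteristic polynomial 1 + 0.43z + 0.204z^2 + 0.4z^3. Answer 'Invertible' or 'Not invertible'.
\text{Invertible}

The MA(q) characteristic polynomial is P(z) = 1 + 0.43z + 0.204z^2 + 0.4z^3.
Invertibility requires all roots to lie outside the unit circle, i.e. |z| > 1 for every root.
Degree 3: look for a simple real root z0 first, then factor out (1 - z/z0) and solve the remaining quadratic.
Testing z0 = -1.25: P(-1.25) = 1 + (0.43)(-1.25) + (0.204)(-1.25)^2 + (0.4)(-1.25)^3
  = 1 + (-0.5375) + (0.31875) + (-0.78125) = 0.  So z_0 = -1.25 is a root, |z_0| = 1.25.
Divide out the factor (1 + 0.8 z) = (1 - z/z0) (since 1/z0 = -0.8):
  P(z) = (1 + 0.8 z)(1 + (-0.37) z + (0.5) z^2)
  [check: z-coef -0.37 - (-0.8) = 0.43; z^2-coef 0.5 - (-0.8)(-0.37) = 0.204; z^3-coef -(-0.8)(0.5) = 0.4.]
Remaining roots from the quadratic factor 1 + (-0.37) z + (0.5) z^2:
  Set 1 + (-0.37) z + (0.5) z^2 = 0, i.e. a z^2 + b z + c = 0 with a = 0.5, b = -0.37, c = 1.
  Discriminant D = b^2 - 4ac = (-0.37)^2 - 4*(0.5)*1 = 0.1369 - (2) = -1.8631.
  D < 0, so the roots are the complex-conjugate pair z = (-b +/- i sqrt(-D)) / (2a) = 0.37 +/- 1.365i.
  For a conjugate pair |z|^2 = z * conj(z) = (product of roots) = c/a = 1/(0.5) = 2, so |z| = sqrt(2) = 1.4142 for both roots.
Moduli of all roots: 1.2500, 1.4142, 1.4142.
All moduli strictly greater than 1? Yes.
Verdict: Invertible.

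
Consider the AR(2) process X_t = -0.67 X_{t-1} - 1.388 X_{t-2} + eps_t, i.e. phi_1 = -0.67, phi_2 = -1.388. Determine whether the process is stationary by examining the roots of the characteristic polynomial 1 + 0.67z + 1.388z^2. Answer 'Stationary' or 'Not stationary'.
\text{Not stationary}

The AR(p) characteristic polynomial is P(z) = 1 + 0.67z + 1.388z^2.
Stationarity requires all roots to lie outside the unit circle, i.e. |z| > 1 for every root.
Set 1 + (0.67) z + (1.388) z^2 = 0, i.e. a z^2 + b z + c = 0 with a = 1.388, b = 0.67, c = 1.
Discriminant D = b^2 - 4ac = (0.67)^2 - 4*(1.388)*1 = 0.4489 - (5.552) = -5.1031.
D < 0, so the roots are the complex-conjugate pair z = (-b +/- i sqrt(-D)) / (2a) = -0.2414 +/- 0.8138i.
For a conjugate pair |z|^2 = z * conj(z) = (product of roots) = c/a = 1/(1.388) = 0.720461, so |z| = sqrt(0.720461) = 0.8488 for both roots.
Moduli of all roots: 0.8488, 0.8488.
All moduli strictly greater than 1? No.
Verdict: Not stationary.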